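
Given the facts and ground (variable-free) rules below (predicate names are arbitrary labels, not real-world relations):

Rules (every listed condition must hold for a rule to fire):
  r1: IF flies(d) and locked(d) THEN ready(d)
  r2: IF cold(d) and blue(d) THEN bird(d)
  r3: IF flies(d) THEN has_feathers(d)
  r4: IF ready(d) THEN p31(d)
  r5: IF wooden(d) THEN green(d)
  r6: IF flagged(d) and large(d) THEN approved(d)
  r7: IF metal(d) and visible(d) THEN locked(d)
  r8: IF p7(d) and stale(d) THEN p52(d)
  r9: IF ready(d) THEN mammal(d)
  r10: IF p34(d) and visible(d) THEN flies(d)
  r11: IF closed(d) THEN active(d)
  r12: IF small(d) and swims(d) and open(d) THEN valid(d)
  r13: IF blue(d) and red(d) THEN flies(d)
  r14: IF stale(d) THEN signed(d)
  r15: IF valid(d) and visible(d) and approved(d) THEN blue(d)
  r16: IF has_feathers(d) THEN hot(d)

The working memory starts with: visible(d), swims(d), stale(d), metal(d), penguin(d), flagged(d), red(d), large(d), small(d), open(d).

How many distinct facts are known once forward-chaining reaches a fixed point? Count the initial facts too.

Round 1: r6 [IF flagged(d) and large(d) THEN approved(d)]; r7 [IF metal(d) and visible(d) THEN locked(d)]; r12 [IF small(d) and swims(d) and open(d) THEN valid(d)]; r14 [IF stale(d) THEN signed(d)]. New: approved(d), locked(d), valid(d), signed(d).
Round 2: r15 [IF valid(d) and visible(d) and approved(d) THEN blue(d)]. New: blue(d).
Round 3: r13 [IF blue(d) and red(d) THEN flies(d)]. New: flies(d).
Round 4: r1 [IF flies(d) and locked(d) THEN ready(d)]; r3 [IF flies(d) THEN has_feathers(d)]. New: ready(d), has_feathers(d).
Round 5: r4 [IF ready(d) THEN p31(d)]; r9 [IF ready(d) THEN mammal(d)]; r16 [IF has_feathers(d) THEN hot(d)]. New: p31(d), mammal(d), hot(d).
Closure: {approved(d), blue(d), flagged(d), flies(d), has_feathers(d), hot(d), large(d), locked(d), mammal(d), metal(d), open(d), p31(d), penguin(d), ready(d), red(d), signed(d), small(d), stale(d), swims(d), valid(d), visible(d)} — 21 facts.

21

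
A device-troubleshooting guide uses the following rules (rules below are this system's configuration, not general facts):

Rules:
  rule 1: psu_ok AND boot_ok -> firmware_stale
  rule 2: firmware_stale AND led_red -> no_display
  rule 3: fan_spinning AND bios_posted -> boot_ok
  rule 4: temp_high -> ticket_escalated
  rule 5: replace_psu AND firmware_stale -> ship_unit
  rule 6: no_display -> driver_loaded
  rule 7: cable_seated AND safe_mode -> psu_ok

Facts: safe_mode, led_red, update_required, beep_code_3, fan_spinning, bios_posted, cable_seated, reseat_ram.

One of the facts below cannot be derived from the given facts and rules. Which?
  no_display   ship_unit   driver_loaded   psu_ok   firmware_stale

ship_unit

Round 1: rule 3 [fan_spinning AND bios_posted -> boot_ok]; rule 7 [cable_seated AND safe_mode -> psu_ok]. New: boot_ok, psu_ok.
Round 2: rule 1 [psu_ok AND boot_ok -> firmware_stale]. New: firmware_stale.
Round 3: rule 2 [firmware_stale AND led_red -> no_display]. New: no_display.
Round 4: rule 6 [no_display -> driver_loaded]. New: driver_loaded.
Derived: firmware_stale (round 2), psu_ok (round 1), no_display (round 3), driver_loaded (round 4). ship_unit never appears in any round.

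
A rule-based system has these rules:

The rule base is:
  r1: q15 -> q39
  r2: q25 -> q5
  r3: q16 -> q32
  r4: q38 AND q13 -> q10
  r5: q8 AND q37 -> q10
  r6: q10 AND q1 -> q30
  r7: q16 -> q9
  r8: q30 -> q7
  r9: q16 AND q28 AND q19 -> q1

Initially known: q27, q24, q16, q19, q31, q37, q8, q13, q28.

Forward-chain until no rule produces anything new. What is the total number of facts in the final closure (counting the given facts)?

15

Round 1 — r3, r5, r7, r9, derive q32, q10, q9, q1.
Round 2 — r6, derive q30.
Round 3 — r8, derive q7.
Closure: {q1, q10, q13, q16, q19, q24, q27, q28, q30, q31, q32, q37, q7, q8, q9} — 15 facts.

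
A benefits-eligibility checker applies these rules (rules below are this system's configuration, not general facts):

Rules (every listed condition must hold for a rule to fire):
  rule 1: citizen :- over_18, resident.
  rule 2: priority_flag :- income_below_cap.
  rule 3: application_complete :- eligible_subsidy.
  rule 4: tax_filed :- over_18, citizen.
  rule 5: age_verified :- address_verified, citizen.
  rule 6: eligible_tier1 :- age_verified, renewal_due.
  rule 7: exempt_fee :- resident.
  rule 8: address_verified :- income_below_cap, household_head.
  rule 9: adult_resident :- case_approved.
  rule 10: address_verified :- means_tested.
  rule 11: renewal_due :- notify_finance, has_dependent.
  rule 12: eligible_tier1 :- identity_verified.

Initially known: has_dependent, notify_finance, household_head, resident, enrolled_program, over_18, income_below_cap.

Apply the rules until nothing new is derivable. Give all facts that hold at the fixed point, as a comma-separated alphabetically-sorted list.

address_verified, age_verified, citizen, eligible_tier1, enrolled_program, exempt_fee, has_dependent, household_head, income_below_cap, notify_finance, over_18, priority_flag, renewal_due, resident, tax_filed

Round 1: rule 1 [citizen :- over_18, resident.]; rule 2 [priority_flag :- income_below_cap.]; rule 7 [exempt_fee :- resident.]; rule 8 [address_verified :- income_below_cap, household_head.]; rule 11 [renewal_due :- notify_finance, has_dependent.]. New: citizen, priority_flag, exempt_fee, address_verified, renewal_due.
Round 2: rule 4 [tax_filed :- over_18, citizen.]; rule 5 [age_verified :- address_verified, citizen.]. New: tax_filed, age_verified.
Round 3: rule 6 [eligible_tier1 :- age_verified, renewal_due.]. New: eligible_tier1.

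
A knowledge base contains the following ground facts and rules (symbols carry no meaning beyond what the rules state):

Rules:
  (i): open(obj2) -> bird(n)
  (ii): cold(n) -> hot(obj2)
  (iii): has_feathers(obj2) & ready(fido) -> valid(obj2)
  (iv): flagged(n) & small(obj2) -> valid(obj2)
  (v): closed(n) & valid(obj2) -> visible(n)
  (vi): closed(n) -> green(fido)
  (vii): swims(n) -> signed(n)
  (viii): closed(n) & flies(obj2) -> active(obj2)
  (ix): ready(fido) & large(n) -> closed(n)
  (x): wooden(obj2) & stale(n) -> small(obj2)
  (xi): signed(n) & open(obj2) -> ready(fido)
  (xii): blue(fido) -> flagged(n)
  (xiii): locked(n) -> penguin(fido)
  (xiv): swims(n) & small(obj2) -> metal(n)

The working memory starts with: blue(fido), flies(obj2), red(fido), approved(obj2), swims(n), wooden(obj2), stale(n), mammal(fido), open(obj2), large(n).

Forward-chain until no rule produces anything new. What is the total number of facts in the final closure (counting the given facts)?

Round 1: (i) [open(obj2) -> bird(n)]; (vii) [swims(n) -> signed(n)]; (x) [wooden(obj2) & stale(n) -> small(obj2)]; (xii) [blue(fido) -> flagged(n)]. New: bird(n), signed(n), small(obj2), flagged(n).
Round 2: (iv) [flagged(n) & small(obj2) -> valid(obj2)]; (xi) [signed(n) & open(obj2) -> ready(fido)]; (xiv) [swims(n) & small(obj2) -> metal(n)]. New: valid(obj2), ready(fido), metal(n).
Round 3: (ix) [ready(fido) & large(n) -> closed(n)]. New: closed(n).
Round 4: (v) [closed(n) & valid(obj2) -> visible(n)]; (vi) [closed(n) -> green(fido)]; (viii) [closed(n) & flies(obj2) -> active(obj2)]. New: visible(n), green(fido), active(obj2).
Closure: {active(obj2), approved(obj2), bird(n), blue(fido), closed(n), flagged(n), flies(obj2), green(fido), large(n), mammal(fido), metal(n), open(obj2), ready(fido), red(fido), signed(n), small(obj2), stale(n), swims(n), valid(obj2), visible(n), wooden(obj2)} — 21 facts.

21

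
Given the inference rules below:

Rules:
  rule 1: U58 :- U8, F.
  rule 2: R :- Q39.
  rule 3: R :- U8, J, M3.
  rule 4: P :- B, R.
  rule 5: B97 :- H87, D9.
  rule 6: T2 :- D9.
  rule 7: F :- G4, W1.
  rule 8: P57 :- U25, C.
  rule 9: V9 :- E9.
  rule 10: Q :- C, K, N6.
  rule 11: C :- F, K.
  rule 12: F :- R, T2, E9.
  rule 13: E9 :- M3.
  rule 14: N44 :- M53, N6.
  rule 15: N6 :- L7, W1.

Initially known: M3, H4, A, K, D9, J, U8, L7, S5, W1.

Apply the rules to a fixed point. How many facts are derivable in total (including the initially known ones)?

19

Round 1: rule 3 [R :- U8, J, M3.]; rule 6 [T2 :- D9.]; rule 13 [E9 :- M3.]; rule 15 [N6 :- L7, W1.]. New: R, T2, E9, N6.
Round 2: rule 9 [V9 :- E9.]; rule 12 [F :- R, T2, E9.]. New: V9, F.
Round 3: rule 1 [U58 :- U8, F.]; rule 11 [C :- F, K.]. New: U58, C.
Round 4: rule 10 [Q :- C, K, N6.]. New: Q.
Closure: {A, C, D9, E9, F, H4, J, K, L7, M3, N6, Q, R, S5, T2, U58, U8, V9, W1} — 19 facts.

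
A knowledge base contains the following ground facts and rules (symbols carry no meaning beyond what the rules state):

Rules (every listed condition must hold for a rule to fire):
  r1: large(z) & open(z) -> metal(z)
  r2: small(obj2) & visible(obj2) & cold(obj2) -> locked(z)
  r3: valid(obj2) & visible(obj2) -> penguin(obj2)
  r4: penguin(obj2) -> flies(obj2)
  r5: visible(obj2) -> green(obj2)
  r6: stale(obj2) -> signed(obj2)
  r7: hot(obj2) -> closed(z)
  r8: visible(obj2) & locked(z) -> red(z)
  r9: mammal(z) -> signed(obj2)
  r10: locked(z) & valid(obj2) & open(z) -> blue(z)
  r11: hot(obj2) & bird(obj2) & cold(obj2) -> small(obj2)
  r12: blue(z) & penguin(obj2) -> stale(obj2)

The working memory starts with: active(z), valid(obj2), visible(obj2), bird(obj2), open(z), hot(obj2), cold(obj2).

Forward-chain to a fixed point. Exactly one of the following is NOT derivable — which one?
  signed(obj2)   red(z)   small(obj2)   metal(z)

metal(z)

[1] r3 [valid(obj2) & visible(obj2) -> penguin(obj2)]; r5 [visible(obj2) -> green(obj2)]; r7 [hot(obj2) -> closed(z)]; r11 [hot(obj2) & bird(obj2) & cold(obj2) -> small(obj2)]. ⇒ new: penguin(obj2), green(obj2), closed(z), small(obj2).
[2] r2 [small(obj2) & visible(obj2) & cold(obj2) -> locked(z)]; r4 [penguin(obj2) -> flies(obj2)]. ⇒ new: locked(z), flies(obj2).
[3] r8 [visible(obj2) & locked(z) -> red(z)]; r10 [locked(z) & valid(obj2) & open(z) -> blue(z)]. ⇒ new: red(z), blue(z).
[4] r12 [blue(z) & penguin(obj2) -> stale(obj2)]. ⇒ new: stale(obj2).
[5] r6 [stale(obj2) -> signed(obj2)]. ⇒ new: signed(obj2).
Derived: red(z) (round 3), small(obj2) (round 1), signed(obj2) (round 5). metal(z) never appears in any round.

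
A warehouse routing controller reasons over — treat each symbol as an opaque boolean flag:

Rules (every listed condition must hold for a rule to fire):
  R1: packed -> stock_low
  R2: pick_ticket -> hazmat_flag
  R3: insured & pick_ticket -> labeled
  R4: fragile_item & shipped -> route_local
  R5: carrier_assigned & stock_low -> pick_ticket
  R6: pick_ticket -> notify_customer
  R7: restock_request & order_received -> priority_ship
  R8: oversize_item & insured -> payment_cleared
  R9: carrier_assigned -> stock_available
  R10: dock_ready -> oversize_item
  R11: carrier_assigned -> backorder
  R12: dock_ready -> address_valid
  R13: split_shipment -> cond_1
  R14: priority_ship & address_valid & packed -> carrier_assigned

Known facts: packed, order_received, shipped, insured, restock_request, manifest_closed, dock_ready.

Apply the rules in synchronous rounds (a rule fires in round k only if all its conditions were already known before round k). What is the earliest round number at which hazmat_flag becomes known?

[1] R1 [packed -> stock_low]; R7 [restock_request & order_received -> priority_ship]; R10 [dock_ready -> oversize_item]; R12 [dock_ready -> address_valid]. ⇒ new: stock_low, priority_ship, oversize_item, address_valid.
[2] R8 [oversize_item & insured -> payment_cleared]; R14 [priority_ship & address_valid & packed -> carrier_assigned]. ⇒ new: payment_cleared, carrier_assigned.
[3] R5 [carrier_assigned & stock_low -> pick_ticket]; R9 [carrier_assigned -> stock_available]; R11 [carrier_assigned -> backorder]. ⇒ new: pick_ticket, stock_available, backorder.
[4] R2 [pick_ticket -> hazmat_flag]; R3 [insured & pick_ticket -> labeled]; R6 [pick_ticket -> notify_customer]. ⇒ new: hazmat_flag, labeled, notify_customer.
hazmat_flag first appears in round 4.

4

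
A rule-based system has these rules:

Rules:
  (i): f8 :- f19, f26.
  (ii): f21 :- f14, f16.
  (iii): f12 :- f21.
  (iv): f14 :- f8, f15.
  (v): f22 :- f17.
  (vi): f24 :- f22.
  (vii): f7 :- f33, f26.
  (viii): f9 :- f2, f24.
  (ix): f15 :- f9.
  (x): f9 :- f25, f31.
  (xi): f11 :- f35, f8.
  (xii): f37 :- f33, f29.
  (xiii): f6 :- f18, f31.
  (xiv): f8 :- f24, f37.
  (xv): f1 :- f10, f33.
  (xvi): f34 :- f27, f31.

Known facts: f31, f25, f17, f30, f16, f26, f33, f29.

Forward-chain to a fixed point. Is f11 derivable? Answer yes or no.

[1] (v) [f22 :- f17.]; (vii) [f7 :- f33, f26.]; (x) [f9 :- f25, f31.]; (xii) [f37 :- f33, f29.]. ⇒ new: f22, f7, f9, f37.
[2] (vi) [f24 :- f22.]; (ix) [f15 :- f9.]. ⇒ new: f24, f15.
[3] (xiv) [f8 :- f24, f37.]. ⇒ new: f8.
[4] (iv) [f14 :- f8, f15.]. ⇒ new: f14.
[5] (ii) [f21 :- f14, f16.]. ⇒ new: f21.
[6] (iii) [f12 :- f21.]. ⇒ new: f12.
Fixed point reached. f11 is concluded only by (xi); (xi) needs f35 (never derived).

no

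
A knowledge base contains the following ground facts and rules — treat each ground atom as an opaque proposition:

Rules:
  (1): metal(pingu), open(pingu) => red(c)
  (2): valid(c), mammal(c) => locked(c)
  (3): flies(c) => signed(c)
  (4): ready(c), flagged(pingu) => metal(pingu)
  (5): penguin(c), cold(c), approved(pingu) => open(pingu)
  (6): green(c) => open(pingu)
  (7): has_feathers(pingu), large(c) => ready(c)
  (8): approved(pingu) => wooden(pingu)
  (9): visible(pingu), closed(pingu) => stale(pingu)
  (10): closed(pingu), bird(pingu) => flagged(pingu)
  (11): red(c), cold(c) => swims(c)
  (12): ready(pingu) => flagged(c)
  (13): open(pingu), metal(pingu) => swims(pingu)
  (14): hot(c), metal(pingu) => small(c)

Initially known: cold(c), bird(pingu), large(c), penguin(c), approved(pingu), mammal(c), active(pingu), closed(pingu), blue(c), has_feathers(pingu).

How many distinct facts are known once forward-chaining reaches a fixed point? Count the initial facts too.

Round 1 — (5), (7), (8), (10), derive open(pingu), ready(c), wooden(pingu), flagged(pingu).
Round 2 — (4), derive metal(pingu).
Round 3 — (1), (13), derive red(c), swims(pingu).
Round 4 — (11), derive swims(c).
Closure: {active(pingu), approved(pingu), bird(pingu), blue(c), closed(pingu), cold(c), flagged(pingu), has_feathers(pingu), large(c), mammal(c), metal(pingu), open(pingu), penguin(c), ready(c), red(c), swims(c), swims(pingu), wooden(pingu)} — 18 facts.

18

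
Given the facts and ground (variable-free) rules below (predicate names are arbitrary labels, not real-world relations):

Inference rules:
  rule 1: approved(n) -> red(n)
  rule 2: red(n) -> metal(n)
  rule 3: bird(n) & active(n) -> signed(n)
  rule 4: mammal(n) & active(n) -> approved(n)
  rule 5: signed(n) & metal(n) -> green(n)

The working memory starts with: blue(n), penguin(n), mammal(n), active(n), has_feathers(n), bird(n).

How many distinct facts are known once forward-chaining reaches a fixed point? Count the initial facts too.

[1] rule 3 [bird(n) & active(n) -> signed(n)]; rule 4 [mammal(n) & active(n) -> approved(n)]. ⇒ new: signed(n), approved(n).
[2] rule 1 [approved(n) -> red(n)]. ⇒ new: red(n).
[3] rule 2 [red(n) -> metal(n)]. ⇒ new: metal(n).
[4] rule 5 [signed(n) & metal(n) -> green(n)]. ⇒ new: green(n).
Closure: {active(n), approved(n), bird(n), blue(n), green(n), has_feathers(n), mammal(n), metal(n), penguin(n), red(n), signed(n)} — 11 facts.

11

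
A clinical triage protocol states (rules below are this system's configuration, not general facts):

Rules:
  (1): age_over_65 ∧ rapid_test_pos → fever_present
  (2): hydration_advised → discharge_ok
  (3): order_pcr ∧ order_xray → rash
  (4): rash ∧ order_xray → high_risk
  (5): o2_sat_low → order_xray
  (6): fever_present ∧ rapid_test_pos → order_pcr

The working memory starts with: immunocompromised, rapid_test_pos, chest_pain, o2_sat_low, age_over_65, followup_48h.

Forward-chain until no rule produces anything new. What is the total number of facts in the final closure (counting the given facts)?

11

Round 1 fires (1), (5), giving fever_present, order_xray.
Round 2 fires (6), giving order_pcr.
Round 3 fires (3), giving rash.
Round 4 fires (4), giving high_risk.
Closure: {age_over_65, chest_pain, fever_present, followup_48h, high_risk, immunocompromised, o2_sat_low, order_pcr, order_xray, rapid_test_pos, rash} — 11 facts.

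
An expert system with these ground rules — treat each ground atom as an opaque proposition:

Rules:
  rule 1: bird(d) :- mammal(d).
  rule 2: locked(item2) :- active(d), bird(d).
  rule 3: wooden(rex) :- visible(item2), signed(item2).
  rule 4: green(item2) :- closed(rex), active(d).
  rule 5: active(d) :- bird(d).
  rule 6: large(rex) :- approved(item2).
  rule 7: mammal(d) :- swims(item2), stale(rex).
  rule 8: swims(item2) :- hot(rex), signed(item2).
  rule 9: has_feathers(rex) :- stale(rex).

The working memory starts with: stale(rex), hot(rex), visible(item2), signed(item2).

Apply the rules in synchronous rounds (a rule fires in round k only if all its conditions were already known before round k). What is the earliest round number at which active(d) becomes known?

4

Round 1: rule 3 [wooden(rex) :- visible(item2), signed(item2).]; rule 8 [swims(item2) :- hot(rex), signed(item2).]; rule 9 [has_feathers(rex) :- stale(rex).]. Adds wooden(rex), swims(item2), has_feathers(rex).
Round 2: rule 7 [mammal(d) :- swims(item2), stale(rex).]. Adds mammal(d).
Round 3: rule 1 [bird(d) :- mammal(d).]. Adds bird(d).
Round 4: rule 5 [active(d) :- bird(d).]. Adds active(d).
active(d) first appears in round 4.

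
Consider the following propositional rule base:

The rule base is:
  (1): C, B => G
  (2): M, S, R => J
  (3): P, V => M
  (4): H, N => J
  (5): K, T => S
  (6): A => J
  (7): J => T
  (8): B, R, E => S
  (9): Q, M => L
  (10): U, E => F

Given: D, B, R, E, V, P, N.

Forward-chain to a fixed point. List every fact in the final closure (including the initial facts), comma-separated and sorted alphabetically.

Round 1 fires (3), (8), giving M, S.
Round 2 fires (2), giving J.
Round 3 fires (7), giving T.

B, D, E, J, M, N, P, R, S, T, V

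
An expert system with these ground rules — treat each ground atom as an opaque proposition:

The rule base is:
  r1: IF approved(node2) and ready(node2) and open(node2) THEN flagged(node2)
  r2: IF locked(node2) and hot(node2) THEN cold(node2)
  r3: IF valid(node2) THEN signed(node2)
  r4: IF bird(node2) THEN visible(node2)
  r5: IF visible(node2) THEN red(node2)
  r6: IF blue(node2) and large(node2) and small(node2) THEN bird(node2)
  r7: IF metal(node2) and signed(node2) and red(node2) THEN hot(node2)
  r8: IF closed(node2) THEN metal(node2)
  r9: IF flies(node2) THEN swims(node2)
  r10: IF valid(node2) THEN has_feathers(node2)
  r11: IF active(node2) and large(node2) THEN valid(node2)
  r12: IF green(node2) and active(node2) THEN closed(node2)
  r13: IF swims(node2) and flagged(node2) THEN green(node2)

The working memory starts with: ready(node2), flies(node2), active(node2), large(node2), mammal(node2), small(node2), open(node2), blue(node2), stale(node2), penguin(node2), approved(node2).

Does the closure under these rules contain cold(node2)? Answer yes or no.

no

Round 1 — r1, r6, r9, r11, derive flagged(node2), bird(node2), swims(node2), valid(node2).
Round 2 — r3, r4, r10, r13, derive signed(node2), visible(node2), has_feathers(node2), green(node2).
Round 3 — r5, r12, derive red(node2), closed(node2).
Round 4 — r8, derive metal(node2).
Round 5 — r7, derive hot(node2).
Fixed point reached. cold(node2) is concluded only by r2; r2 needs locked(node2) (never derived).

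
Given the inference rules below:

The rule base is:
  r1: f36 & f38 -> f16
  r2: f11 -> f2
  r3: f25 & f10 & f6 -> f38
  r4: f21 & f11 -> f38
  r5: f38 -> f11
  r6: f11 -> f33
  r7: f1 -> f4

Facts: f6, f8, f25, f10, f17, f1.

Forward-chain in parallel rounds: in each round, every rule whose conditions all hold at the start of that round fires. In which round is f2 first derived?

3

Round 1 — r3, r7, derive f38, f4.
Round 2 — r5, derive f11.
Round 3 — r2, r6, derive f2, f33.
f2 first appears in round 3.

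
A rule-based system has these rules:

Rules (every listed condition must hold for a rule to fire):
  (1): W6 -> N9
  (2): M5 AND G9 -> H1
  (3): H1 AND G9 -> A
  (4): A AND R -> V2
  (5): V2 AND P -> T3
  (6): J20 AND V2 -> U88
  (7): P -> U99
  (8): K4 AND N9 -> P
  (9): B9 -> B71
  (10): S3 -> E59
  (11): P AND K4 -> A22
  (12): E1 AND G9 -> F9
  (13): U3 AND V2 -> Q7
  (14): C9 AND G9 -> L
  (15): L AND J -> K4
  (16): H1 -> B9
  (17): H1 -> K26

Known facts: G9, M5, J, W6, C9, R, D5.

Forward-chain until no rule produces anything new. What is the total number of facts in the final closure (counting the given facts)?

Round 1 — (1), (2), (14), derive N9, H1, L.
Round 2 — (3), (15), (16), (17), derive A, K4, B9, K26.
Round 3 — (4), (8), (9), derive V2, P, B71.
Round 4 — (5), (7), (11), derive T3, U99, A22.
Closure: {A, A22, B71, B9, C9, D5, G9, H1, J, K26, K4, L, M5, N9, P, R, T3, U99, V2, W6} — 20 facts.

20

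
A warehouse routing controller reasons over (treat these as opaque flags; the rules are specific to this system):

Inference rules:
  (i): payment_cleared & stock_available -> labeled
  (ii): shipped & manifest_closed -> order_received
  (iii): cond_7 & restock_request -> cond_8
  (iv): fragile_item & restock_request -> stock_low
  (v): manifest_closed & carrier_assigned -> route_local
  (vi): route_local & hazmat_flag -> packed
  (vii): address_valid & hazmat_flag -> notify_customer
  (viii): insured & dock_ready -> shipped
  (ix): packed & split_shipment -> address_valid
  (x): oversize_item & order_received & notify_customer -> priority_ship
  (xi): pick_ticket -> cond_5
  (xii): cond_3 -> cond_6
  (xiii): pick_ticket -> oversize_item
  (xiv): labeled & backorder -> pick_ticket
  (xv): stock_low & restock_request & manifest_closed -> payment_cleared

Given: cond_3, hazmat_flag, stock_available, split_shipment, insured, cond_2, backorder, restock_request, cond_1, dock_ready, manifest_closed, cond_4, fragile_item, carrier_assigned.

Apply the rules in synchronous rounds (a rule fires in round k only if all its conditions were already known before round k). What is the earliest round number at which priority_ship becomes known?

[1] (iv) [fragile_item & restock_request -> stock_low]; (v) [manifest_closed & carrier_assigned -> route_local]; (viii) [insured & dock_ready -> shipped]; (xii) [cond_3 -> cond_6]. ⇒ new: stock_low, route_local, shipped, cond_6.
[2] (ii) [shipped & manifest_closed -> order_received]; (vi) [route_local & hazmat_flag -> packed]; (xv) [stock_low & restock_request & manifest_closed -> payment_cleared]. ⇒ new: order_received, packed, payment_cleared.
[3] (i) [payment_cleared & stock_available -> labeled]; (ix) [packed & split_shipment -> address_valid]. ⇒ new: labeled, address_valid.
[4] (vii) [address_valid & hazmat_flag -> notify_customer]; (xiv) [labeled & backorder -> pick_ticket]. ⇒ new: notify_customer, pick_ticket.
[5] (xi) [pick_ticket -> cond_5]; (xiii) [pick_ticket -> oversize_item]. ⇒ new: cond_5, oversize_item.
[6] (x) [oversize_item & order_received & notify_customer -> priority_ship]. ⇒ new: priority_ship.
priority_ship first appears in round 6.

6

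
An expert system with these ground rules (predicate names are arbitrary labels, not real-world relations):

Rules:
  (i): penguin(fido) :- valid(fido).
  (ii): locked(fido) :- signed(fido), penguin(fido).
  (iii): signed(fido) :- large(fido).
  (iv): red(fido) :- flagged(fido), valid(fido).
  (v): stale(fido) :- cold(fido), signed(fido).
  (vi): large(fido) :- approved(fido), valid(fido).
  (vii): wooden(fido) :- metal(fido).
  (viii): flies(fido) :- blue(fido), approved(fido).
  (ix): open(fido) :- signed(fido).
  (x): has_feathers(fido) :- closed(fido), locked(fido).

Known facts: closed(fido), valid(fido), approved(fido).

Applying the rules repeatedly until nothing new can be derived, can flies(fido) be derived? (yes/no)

no

Round 1: (i) [penguin(fido) :- valid(fido).]; (vi) [large(fido) :- approved(fido), valid(fido).]. New: penguin(fido), large(fido).
Round 2: (iii) [signed(fido) :- large(fido).]. New: signed(fido).
Round 3: (ii) [locked(fido) :- signed(fido), penguin(fido).]; (ix) [open(fido) :- signed(fido).]. New: locked(fido), open(fido).
Round 4: (x) [has_feathers(fido) :- closed(fido), locked(fido).]. New: has_feathers(fido).
Fixed point reached. flies(fido) is concluded only by (viii); (viii) needs blue(fido) (never derived).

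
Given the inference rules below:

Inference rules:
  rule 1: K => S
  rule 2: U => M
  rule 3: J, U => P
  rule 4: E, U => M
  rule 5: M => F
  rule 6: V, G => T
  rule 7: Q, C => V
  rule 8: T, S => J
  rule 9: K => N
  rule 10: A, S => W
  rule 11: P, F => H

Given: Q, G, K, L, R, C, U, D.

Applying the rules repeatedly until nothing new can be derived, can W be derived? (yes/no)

Round 1: rule 1 [K => S]; rule 2 [U => M]; rule 7 [Q, C => V]; rule 9 [K => N]. New: S, M, V, N.
Round 2: rule 5 [M => F]; rule 6 [V, G => T]. New: F, T.
Round 3: rule 8 [T, S => J]. New: J.
Round 4: rule 3 [J, U => P]. New: P.
Round 5: rule 11 [P, F => H]. New: H.
Fixed point reached. W is concluded only by rule 10; rule 10 needs A (never derived).

no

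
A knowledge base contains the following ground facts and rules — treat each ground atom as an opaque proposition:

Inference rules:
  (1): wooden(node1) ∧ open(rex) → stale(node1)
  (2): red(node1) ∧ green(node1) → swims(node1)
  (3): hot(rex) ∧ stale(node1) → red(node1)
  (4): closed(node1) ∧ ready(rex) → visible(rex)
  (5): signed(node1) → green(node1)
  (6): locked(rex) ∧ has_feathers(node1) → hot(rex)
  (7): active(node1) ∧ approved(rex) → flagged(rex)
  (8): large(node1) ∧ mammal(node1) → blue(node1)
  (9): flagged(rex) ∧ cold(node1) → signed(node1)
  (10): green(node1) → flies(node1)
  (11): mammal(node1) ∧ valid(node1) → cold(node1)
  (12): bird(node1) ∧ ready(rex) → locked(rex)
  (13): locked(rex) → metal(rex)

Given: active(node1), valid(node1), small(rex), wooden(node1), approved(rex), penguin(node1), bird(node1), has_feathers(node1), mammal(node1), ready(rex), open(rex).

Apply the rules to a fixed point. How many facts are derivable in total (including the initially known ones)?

Round 1: (1) [wooden(node1) ∧ open(rex) → stale(node1)]; (7) [active(node1) ∧ approved(rex) → flagged(rex)]; (11) [mammal(node1) ∧ valid(node1) → cold(node1)]; (12) [bird(node1) ∧ ready(rex) → locked(rex)]. New: stale(node1), flagged(rex), cold(node1), locked(rex).
Round 2: (6) [locked(rex) ∧ has_feathers(node1) → hot(rex)]; (9) [flagged(rex) ∧ cold(node1) → signed(node1)]; (13) [locked(rex) → metal(rex)]. New: hot(rex), signed(node1), metal(rex).
Round 3: (3) [hot(rex) ∧ stale(node1) → red(node1)]; (5) [signed(node1) → green(node1)]. New: red(node1), green(node1).
Round 4: (2) [red(node1) ∧ green(node1) → swims(node1)]; (10) [green(node1) → flies(node1)]. New: swims(node1), flies(node1).
Closure: {active(node1), approved(rex), bird(node1), cold(node1), flagged(rex), flies(node1), green(node1), has_feathers(node1), hot(rex), locked(rex), mammal(node1), metal(rex), open(rex), penguin(node1), ready(rex), red(node1), signed(node1), small(rex), stale(node1), swims(node1), valid(node1), wooden(node1)} — 22 facts.

22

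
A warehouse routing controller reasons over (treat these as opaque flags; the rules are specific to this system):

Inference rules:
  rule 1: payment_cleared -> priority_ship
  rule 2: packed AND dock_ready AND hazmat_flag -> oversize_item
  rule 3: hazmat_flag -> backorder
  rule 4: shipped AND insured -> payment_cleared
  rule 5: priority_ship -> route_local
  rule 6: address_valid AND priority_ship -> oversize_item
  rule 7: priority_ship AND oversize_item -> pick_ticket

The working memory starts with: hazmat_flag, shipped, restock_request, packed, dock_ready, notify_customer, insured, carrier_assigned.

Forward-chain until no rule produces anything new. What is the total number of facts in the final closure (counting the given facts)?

Round 1: rule 2 [packed AND dock_ready AND hazmat_flag -> oversize_item]; rule 3 [hazmat_flag -> backorder]; rule 4 [shipped AND insured -> payment_cleared]. Adds oversize_item, backorder, payment_cleared.
Round 2: rule 1 [payment_cleared -> priority_ship]. Adds priority_ship.
Round 3: rule 5 [priority_ship -> route_local]; rule 7 [priority_ship AND oversize_item -> pick_ticket]. Adds route_local, pick_ticket.
Closure: {backorder, carrier_assigned, dock_ready, hazmat_flag, insured, notify_customer, oversize_item, packed, payment_cleared, pick_ticket, priority_ship, restock_request, route_local, shipped} — 14 facts.

14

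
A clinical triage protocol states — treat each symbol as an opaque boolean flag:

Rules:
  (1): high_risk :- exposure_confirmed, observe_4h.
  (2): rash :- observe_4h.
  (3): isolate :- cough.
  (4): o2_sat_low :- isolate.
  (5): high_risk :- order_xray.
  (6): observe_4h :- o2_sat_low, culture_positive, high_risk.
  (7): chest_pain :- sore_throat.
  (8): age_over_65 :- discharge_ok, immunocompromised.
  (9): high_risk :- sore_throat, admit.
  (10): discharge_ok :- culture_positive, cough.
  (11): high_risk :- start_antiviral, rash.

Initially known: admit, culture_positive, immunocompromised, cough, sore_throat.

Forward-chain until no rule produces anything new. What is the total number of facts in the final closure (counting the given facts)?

13

Round 1 fires (3), (7), (9), (10), giving isolate, chest_pain, high_risk, discharge_ok.
Round 2 fires (4), (8), giving o2_sat_low, age_over_65.
Round 3 fires (6), giving observe_4h.
Round 4 fires (2), giving rash.
Closure: {admit, age_over_65, chest_pain, cough, culture_positive, discharge_ok, high_risk, immunocompromised, isolate, o2_sat_low, observe_4h, rash, sore_throat} — 13 facts.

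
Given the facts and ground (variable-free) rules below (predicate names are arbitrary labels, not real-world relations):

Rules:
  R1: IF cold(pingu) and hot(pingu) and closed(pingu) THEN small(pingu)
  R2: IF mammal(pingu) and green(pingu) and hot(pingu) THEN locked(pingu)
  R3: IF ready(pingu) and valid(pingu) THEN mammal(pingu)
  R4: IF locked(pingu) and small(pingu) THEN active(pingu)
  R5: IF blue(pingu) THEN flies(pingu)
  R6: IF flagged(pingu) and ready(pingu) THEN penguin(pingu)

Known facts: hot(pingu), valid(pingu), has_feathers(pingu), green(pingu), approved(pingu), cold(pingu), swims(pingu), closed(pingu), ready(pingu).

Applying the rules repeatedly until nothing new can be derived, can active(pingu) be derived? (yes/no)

yes

Round 1: R1 [IF cold(pingu) and hot(pingu) and closed(pingu) THEN small(pingu)]; R3 [IF ready(pingu) and valid(pingu) THEN mammal(pingu)]. New: small(pingu), mammal(pingu).
Round 2: R2 [IF mammal(pingu) and green(pingu) and hot(pingu) THEN locked(pingu)]. New: locked(pingu).
Round 3: R4 [IF locked(pingu) and small(pingu) THEN active(pingu)]. New: active(pingu).
active(pingu) appears in round 3, so it is derivable.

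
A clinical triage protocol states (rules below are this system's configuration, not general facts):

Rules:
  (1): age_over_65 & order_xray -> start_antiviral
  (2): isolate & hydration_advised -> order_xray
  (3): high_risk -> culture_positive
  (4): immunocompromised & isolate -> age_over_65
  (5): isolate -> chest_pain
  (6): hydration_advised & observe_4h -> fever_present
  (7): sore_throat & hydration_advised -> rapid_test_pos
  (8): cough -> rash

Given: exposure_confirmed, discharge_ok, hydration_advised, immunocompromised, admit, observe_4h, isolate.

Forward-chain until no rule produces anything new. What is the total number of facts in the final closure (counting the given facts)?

12

Round 1 fires (2), (4), (5), (6), giving order_xray, age_over_65, chest_pain, fever_present.
Round 2 fires (1), giving start_antiviral.
Closure: {admit, age_over_65, chest_pain, discharge_ok, exposure_confirmed, fever_present, hydration_advised, immunocompromised, isolate, observe_4h, order_xray, start_antiviral} — 12 facts.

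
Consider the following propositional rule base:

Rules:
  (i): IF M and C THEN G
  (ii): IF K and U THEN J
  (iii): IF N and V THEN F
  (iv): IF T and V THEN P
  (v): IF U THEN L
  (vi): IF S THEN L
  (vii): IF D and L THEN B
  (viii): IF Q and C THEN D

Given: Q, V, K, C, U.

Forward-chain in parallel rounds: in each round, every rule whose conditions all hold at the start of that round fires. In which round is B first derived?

Round 1 — (ii), (v), (viii), derive J, L, D.
Round 2 — (vii), derive B.
B first appears in round 2.

2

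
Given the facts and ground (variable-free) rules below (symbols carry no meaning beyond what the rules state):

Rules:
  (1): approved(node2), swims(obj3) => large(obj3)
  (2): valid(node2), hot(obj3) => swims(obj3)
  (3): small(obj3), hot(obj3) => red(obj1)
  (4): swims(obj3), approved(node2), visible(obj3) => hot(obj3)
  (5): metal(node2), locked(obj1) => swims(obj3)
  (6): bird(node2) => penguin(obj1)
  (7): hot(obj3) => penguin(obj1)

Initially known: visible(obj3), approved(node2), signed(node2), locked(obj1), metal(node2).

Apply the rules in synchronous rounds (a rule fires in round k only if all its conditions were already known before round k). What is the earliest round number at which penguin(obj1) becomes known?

3

Round 1: (5) [metal(node2), locked(obj1) => swims(obj3)]. Adds swims(obj3).
Round 2: (1) [approved(node2), swims(obj3) => large(obj3)]; (4) [swims(obj3), approved(node2), visible(obj3) => hot(obj3)]. Adds large(obj3), hot(obj3).
Round 3: (7) [hot(obj3) => penguin(obj1)]. Adds penguin(obj1).
penguin(obj1) first appears in round 3.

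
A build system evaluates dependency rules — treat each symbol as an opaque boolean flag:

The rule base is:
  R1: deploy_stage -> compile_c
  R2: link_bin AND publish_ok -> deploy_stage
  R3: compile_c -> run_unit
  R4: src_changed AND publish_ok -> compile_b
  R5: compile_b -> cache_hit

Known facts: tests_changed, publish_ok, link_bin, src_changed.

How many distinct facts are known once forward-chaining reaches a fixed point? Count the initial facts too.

Round 1 — R2, R4, derive deploy_stage, compile_b.
Round 2 — R1, R5, derive compile_c, cache_hit.
Round 3 — R3, derive run_unit.
Closure: {cache_hit, compile_b, compile_c, deploy_stage, link_bin, publish_ok, run_unit, src_changed, tests_changed} — 9 facts.

9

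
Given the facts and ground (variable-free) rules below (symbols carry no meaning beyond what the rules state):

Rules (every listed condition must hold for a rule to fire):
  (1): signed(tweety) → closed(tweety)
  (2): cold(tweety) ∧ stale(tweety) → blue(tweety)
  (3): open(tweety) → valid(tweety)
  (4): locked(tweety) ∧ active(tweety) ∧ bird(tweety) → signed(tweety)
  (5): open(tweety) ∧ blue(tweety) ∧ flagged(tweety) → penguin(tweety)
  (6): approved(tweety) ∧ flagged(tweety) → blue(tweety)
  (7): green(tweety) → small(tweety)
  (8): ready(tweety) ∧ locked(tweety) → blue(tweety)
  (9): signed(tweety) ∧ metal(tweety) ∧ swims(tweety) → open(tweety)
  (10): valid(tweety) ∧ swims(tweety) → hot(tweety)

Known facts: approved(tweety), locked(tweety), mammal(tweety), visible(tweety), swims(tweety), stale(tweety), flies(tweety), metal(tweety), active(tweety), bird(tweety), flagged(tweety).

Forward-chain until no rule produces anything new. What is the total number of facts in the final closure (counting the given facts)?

[1] (4) [locked(tweety) ∧ active(tweety) ∧ bird(tweety) → signed(tweety)]; (6) [approved(tweety) ∧ flagged(tweety) → blue(tweety)]. ⇒ new: signed(tweety), blue(tweety).
[2] (1) [signed(tweety) → closed(tweety)]; (9) [signed(tweety) ∧ metal(tweety) ∧ swims(tweety) → open(tweety)]. ⇒ new: closed(tweety), open(tweety).
[3] (3) [open(tweety) → valid(tweety)]; (5) [open(tweety) ∧ blue(tweety) ∧ flagged(tweety) → penguin(tweety)]. ⇒ new: valid(tweety), penguin(tweety).
[4] (10) [valid(tweety) ∧ swims(tweety) → hot(tweety)]. ⇒ new: hot(tweety).
Closure: {active(tweety), approved(tweety), bird(tweety), blue(tweety), closed(tweety), flagged(tweety), flies(tweety), hot(tweety), locked(tweety), mammal(tweety), metal(tweety), open(tweety), penguin(tweety), signed(tweety), stale(tweety), swims(tweety), valid(tweety), visible(tweety)} — 18 facts.

18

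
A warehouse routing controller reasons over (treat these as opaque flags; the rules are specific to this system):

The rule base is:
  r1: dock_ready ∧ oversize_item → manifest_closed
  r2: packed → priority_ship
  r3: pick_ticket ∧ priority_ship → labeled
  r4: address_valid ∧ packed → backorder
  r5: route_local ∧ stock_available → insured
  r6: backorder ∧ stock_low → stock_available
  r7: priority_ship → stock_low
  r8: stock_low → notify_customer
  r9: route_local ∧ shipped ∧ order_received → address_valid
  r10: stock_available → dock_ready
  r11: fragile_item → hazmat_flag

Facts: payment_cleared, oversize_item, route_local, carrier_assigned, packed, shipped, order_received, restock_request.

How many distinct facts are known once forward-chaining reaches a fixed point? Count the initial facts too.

17

Round 1: r2 [packed → priority_ship]; r9 [route_local ∧ shipped ∧ order_received → address_valid]. Adds priority_ship, address_valid.
Round 2: r4 [address_valid ∧ packed → backorder]; r7 [priority_ship → stock_low]. Adds backorder, stock_low.
Round 3: r6 [backorder ∧ stock_low → stock_available]; r8 [stock_low → notify_customer]. Adds stock_available, notify_customer.
Round 4: r5 [route_local ∧ stock_available → insured]; r10 [stock_available → dock_ready]. Adds insured, dock_ready.
Round 5: r1 [dock_ready ∧ oversize_item → manifest_closed]. Adds manifest_closed.
Closure: {address_valid, backorder, carrier_assigned, dock_ready, insured, manifest_closed, notify_customer, order_received, oversize_item, packed, payment_cleared, priority_ship, restock_request, route_local, shipped, stock_available, stock_low} — 17 facts.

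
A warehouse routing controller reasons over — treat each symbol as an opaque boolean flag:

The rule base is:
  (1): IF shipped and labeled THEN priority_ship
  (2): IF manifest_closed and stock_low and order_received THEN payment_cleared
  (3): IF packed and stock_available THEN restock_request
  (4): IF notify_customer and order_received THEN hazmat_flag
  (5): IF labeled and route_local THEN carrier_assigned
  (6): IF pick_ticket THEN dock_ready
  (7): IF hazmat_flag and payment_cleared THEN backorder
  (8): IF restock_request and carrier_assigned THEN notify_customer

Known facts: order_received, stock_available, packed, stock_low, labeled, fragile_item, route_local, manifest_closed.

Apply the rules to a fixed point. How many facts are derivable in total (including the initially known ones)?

Round 1 — (2), (3), (5), derive payment_cleared, restock_request, carrier_assigned.
Round 2 — (8), derive notify_customer.
Round 3 — (4), derive hazmat_flag.
Round 4 — (7), derive backorder.
Closure: {backorder, carrier_assigned, fragile_item, hazmat_flag, labeled, manifest_closed, notify_customer, order_received, packed, payment_cleared, restock_request, route_local, stock_available, stock_low} — 14 facts.

14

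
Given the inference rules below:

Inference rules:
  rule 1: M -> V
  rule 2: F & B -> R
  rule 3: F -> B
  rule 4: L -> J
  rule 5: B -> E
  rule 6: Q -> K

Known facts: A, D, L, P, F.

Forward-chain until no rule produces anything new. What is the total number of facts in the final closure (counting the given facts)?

9

[1] rule 3 [F -> B]; rule 4 [L -> J]. ⇒ new: B, J.
[2] rule 2 [F & B -> R]; rule 5 [B -> E]. ⇒ new: R, E.
Closure: {A, B, D, E, F, J, L, P, R} — 9 facts.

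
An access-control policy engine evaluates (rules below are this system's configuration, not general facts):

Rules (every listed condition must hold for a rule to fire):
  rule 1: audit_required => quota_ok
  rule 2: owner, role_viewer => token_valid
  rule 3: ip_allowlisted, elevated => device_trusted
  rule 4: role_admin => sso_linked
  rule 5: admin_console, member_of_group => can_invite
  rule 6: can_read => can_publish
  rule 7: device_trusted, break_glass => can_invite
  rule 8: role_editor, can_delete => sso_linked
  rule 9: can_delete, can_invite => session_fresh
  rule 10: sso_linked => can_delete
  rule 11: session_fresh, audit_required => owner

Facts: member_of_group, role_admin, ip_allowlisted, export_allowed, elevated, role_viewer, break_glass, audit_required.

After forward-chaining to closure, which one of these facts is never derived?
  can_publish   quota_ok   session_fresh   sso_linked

can_publish

Round 1: rule 1 [audit_required => quota_ok]; rule 3 [ip_allowlisted, elevated => device_trusted]; rule 4 [role_admin => sso_linked]. Adds quota_ok, device_trusted, sso_linked.
Round 2: rule 7 [device_trusted, break_glass => can_invite]; rule 10 [sso_linked => can_delete]. Adds can_invite, can_delete.
Round 3: rule 9 [can_delete, can_invite => session_fresh]. Adds session_fresh.
Round 4: rule 11 [session_fresh, audit_required => owner]. Adds owner.
Round 5: rule 2 [owner, role_viewer => token_valid]. Adds token_valid.
Derived: session_fresh (round 3), quota_ok (round 1), sso_linked (round 1). can_publish never appears in any round.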